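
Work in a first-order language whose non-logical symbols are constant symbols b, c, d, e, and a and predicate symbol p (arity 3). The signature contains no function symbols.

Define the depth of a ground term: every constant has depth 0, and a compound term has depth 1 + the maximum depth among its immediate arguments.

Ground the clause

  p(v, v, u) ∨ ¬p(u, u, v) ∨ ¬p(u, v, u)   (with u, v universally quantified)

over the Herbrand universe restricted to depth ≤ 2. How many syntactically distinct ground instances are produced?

25

Ground terms of depth ≤ 2:
  With no function symbols every ground term is a constant, so there are exactly 5 ground terms at every depth bound.
  N_0 = 5
  N_1 = 5
  N_2 = 5
So there are 5 ground terms available for substitution.
Each of u, v ranges independently over the available ground terms, and distinct assignments produce distinct instances.
Number of ground instances = 5^2 = 25.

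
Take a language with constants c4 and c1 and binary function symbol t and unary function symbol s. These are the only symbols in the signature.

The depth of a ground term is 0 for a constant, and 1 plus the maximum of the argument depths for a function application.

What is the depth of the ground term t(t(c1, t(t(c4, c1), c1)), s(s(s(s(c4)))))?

depth(t(c4, c1)) = 1 + max(0, 0) = 1
depth(t(t(c4, c1), c1)) = 1 + max(1, 0) = 2
depth(t(c1, t(t(c4, c1), c1))) = 1 + max(0, 2) = 3
depth(s(c4)) = 1 + depth(c4) = 1 + 0 = 1
depth(s(s(c4))) = 1 + depth(s(c4)) = 1 + 1 = 2
depth(s(s(s(c4)))) = 1 + depth(s(s(c4))) = 1 + 2 = 3
depth(s(s(s(s(c4))))) = 1 + depth(s(s(s(c4)))) = 1 + 3 = 4
depth(t(t(c1, t(t(c4, c1), c1)), s(s(s(s(c4)))))) = 1 + max(3, 4) = 5

5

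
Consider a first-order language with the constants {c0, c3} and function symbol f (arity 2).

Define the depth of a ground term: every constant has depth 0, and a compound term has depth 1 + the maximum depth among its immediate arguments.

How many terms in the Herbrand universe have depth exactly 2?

32

Let N_k count ground terms of depth at most k. Each non-constant term of depth ≤ k is some function symbol applied to depth-≤(k−1) arguments, giving N_k = 2 + N_{k-1}^2.
N_0 = 2
N_1 = 2 + 2^2 = 6
N_2 = 2 + 6^2 = 38
Terms of depth exactly 2: N_2 − N_1 = 38 − 6 = 32.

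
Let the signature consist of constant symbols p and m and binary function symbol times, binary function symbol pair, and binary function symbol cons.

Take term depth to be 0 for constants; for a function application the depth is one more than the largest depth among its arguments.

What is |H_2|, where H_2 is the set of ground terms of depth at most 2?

590

Let N_k = |{terms of depth ≤ k}|. Then N_0 = 2 and N_k = 2 + N_{k-1}^2 + N_{k-1}^2 + N_{k-1}^2 for k ≥ 1 (one summand per function symbol, arity giving the exponent).
N_0 = 2
N_1 = 2 + 2^2 + 2^2 + 2^2 = 14
N_2 = 2 + 14^2 + 14^2 + 14^2 = 590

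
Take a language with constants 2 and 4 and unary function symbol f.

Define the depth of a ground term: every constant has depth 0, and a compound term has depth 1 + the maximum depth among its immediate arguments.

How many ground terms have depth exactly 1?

Let N_k count ground terms of depth at most k. Each non-constant term of depth ≤ k is some function symbol applied to depth-≤(k−1) arguments, giving N_k = 2 + N_{k-1}.
N_0 = 2
N_1 = 2 + 2 = 4
Terms of depth exactly 1: N_1 − N_0 = 4 − 2 = 2.

2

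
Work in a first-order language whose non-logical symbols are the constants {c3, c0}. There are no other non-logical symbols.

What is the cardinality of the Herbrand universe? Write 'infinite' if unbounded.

There are no function symbols, so every ground term is one of the 2 constants.
The Herbrand universe is {c3, c0}, which is finite with 2 elements.

2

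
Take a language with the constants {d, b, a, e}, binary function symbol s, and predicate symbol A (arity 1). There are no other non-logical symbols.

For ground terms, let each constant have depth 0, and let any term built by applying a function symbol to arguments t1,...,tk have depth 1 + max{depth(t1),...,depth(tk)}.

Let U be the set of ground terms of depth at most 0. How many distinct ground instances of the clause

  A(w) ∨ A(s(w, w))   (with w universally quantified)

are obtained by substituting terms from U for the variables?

Ground terms of depth ≤ 0:
  If N_k denotes the number of depth-≤k ground terms, the 4 constants give N_0 = 4, and each function symbol of arity r contributes N_{k-1}^r new terms at level k: N_k = 4 + N_{k-1}^2.
  N_0 = 4
So there are 4 ground terms available for substitution.
The body mentions the single quantified variable w; since ground terms form a free algebra, no two substitutions collapse to the same formula.
Number of ground instances = 4.

4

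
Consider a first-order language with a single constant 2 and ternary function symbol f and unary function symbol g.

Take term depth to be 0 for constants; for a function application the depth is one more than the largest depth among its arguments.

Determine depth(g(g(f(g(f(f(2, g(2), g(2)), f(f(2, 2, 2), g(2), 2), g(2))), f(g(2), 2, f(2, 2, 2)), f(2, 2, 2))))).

7

depth(g(2)) = 1 + depth(2) = 1 + 0 = 1
depth(f(2, g(2), g(2))) = 1 + max(0, 1, 1) = 2
depth(f(2, 2, 2)) = 1 + max(0, 0, 0) = 1
depth(f(f(2, 2, 2), g(2), 2)) = 1 + max(1, 1, 0) = 2
depth(f(f(2, g(2), g(2)), f(f(2, 2, 2), g(2), 2), g(2))) = 1 + max(2, 2, 1) = 3
depth(g(f(f(2, g(2), g(2)), f(f(2, 2, 2), g(2), 2), g(2)))) = 1 + depth(f(f(2, g(2), g(2)), f(f(2, 2, 2), g(2), 2), g(2))) = 1 + 3 = 4
depth(f(g(2), 2, f(2, 2, 2))) = 1 + max(1, 0, 1) = 2
depth(f(g(f(f(2, g(2), g(2)), f(f(2, 2, 2), g(2), 2), g(2))), f(g(2), 2, f(2, 2, 2)), f(2, 2, 2))) = 1 + max(4, 2, 1) = 5
depth(g(f(g(f(f(2, g(2), g(2)), f(f(2, 2, 2), g(2), 2), g(2))), f(g(2), 2, f(2, 2, 2)), f(2, 2, 2)))) = 1 + depth(f(g(f(f(2, g(2), g(2)), f(f(2, 2, 2), g(2), 2), g(2))), f(g(2), 2, f(2, 2, 2)), f(2, 2, 2))) = 1 + 5 = 6
depth(g(g(f(g(f(f(2, g(2), g(2)), f(f(2, 2, 2), g(2), 2), g(2))), f(g(2), 2, f(2, 2, 2)), f(2, 2, 2))))) = 1 + depth(g(f(g(f(f(2, g(2), g(2)), f(f(2, 2, 2), g(2), 2), g(2))), f(g(2), 2, f(2, 2, 2)), f(2, 2, 2)))) = 1 + 6 = 7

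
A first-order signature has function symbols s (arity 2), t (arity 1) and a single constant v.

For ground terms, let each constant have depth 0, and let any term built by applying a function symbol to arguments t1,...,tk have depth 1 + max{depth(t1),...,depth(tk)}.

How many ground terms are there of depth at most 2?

Let N_k count ground terms of depth at most k. Each non-constant term of depth ≤ k is some function symbol applied to depth-≤(k−1) arguments, giving N_k = 1 + N_{k-1}^2 + N_{k-1}.
N_0 = 1
N_1 = 1 + 1^2 + 1 = 3
N_2 = 1 + 3^2 + 3 = 13

13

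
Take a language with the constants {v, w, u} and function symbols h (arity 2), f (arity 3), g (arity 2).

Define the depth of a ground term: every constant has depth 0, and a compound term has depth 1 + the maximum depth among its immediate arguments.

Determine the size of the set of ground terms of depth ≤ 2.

115203

Count level by level. With function symbols h/2, f/3, g/2, the terms of depth ≤ k are the 3 constants together with each function applied to depth-≤(k−1) tuples, so N_k = 3 + N_{k-1}^2 + N_{k-1}^3 + N_{k-1}^2.
N_0 = 3
N_1 = 3 + 3^2 + 3^3 + 3^2 = 48
N_2 = 3 + 48^2 + 48^3 + 48^2 = 115203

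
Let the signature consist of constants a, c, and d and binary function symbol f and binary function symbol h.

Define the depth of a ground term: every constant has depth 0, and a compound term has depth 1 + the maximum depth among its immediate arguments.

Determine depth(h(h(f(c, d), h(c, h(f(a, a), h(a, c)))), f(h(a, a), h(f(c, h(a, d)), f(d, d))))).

5

depth(f(c, d)) = 1 + max(0, 0) = 1
depth(f(a, a)) = 1 + max(0, 0) = 1
depth(h(a, c)) = 1 + max(0, 0) = 1
depth(h(f(a, a), h(a, c))) = 1 + max(1, 1) = 2
depth(h(c, h(f(a, a), h(a, c)))) = 1 + max(0, 2) = 3
depth(h(f(c, d), h(c, h(f(a, a), h(a, c))))) = 1 + max(1, 3) = 4
depth(h(a, a)) = 1 + max(0, 0) = 1
depth(h(a, d)) = 1 + max(0, 0) = 1
depth(f(c, h(a, d))) = 1 + max(0, 1) = 2
depth(f(d, d)) = 1 + max(0, 0) = 1
depth(h(f(c, h(a, d)), f(d, d))) = 1 + max(2, 1) = 3
depth(f(h(a, a), h(f(c, h(a, d)), f(d, d)))) = 1 + max(1, 3) = 4
depth(h(h(f(c, d), h(c, h(f(a, a), h(a, c)))), f(h(a, a), h(f(c, h(a, d)), f(d, d))))) = 1 + max(4, 4) = 5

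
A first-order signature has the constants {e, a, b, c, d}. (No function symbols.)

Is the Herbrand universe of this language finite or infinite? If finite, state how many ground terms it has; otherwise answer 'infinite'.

There are no function symbols, so every ground term is one of the 5 constants.
The Herbrand universe is {e, a, b, c, d}, which is finite with 5 elements.

5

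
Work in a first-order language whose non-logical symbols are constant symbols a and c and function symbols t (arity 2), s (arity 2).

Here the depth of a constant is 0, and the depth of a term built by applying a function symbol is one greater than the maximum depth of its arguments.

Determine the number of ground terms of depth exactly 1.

Count level by level. With function symbols t/2, s/2, the terms of depth ≤ k are the 2 constants together with each function applied to depth-≤(k−1) tuples, so N_k = 2 + N_{k-1}^2 + N_{k-1}^2.
N_0 = 2
N_1 = 2 + 2^2 + 2^2 = 10
Terms of depth exactly 1: N_1 − N_0 = 10 − 2 = 8.

8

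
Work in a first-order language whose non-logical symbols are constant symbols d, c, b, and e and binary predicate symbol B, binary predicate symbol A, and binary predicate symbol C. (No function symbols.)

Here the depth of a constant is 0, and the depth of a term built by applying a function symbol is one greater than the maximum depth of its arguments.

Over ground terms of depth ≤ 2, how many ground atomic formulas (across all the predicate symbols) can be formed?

48

First count ground terms of depth ≤ 2.
With no function symbols every ground term is a constant, so there are exactly 4 ground terms at every depth bound.
N_0 = 4
N_1 = 4
N_2 = 4
Explicitly: d, c, b, e.
So |H| = 4.
For each predicate symbol, the number of ground atoms is |H| raised to its arity; summing:
  B: 4^2 = 16;  A: 4^2 = 16;  C: 4^2 = 16
Total ground atoms: 16 + 16 + 16 = 48.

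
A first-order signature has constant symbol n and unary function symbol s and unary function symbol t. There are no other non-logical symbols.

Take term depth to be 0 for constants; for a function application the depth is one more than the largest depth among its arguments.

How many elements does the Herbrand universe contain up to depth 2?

If N_k denotes the number of depth-≤k ground terms, the 1 constant gives N_0 = 1, and each function symbol of arity r contributes N_{k-1}^r new terms at level k: N_k = 1 + N_{k-1} + N_{k-1}.
N_0 = 1
N_1 = 1 + 1 + 1 = 3
N_2 = 1 + 3 + 3 = 7
Explicitly: n, s(n), s(s(n)), s(t(n)), t(n), t(s(n)), t(t(n)).

7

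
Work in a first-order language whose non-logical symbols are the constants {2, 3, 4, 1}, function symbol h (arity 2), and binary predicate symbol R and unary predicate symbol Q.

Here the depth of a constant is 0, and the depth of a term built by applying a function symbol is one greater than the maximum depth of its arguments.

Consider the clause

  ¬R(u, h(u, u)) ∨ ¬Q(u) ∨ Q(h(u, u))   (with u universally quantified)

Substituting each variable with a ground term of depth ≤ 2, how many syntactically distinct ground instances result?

Ground terms of depth ≤ 2:
  Let N_k = |{terms of depth ≤ k}|. Then N_0 = 4 and N_k = 4 + N_{k-1}^2 for k ≥ 1 (one summand per function symbol, arity giving the exponent).
  N_0 = 4
  N_1 = 4 + 4^2 = 20
  N_2 = 4 + 20^2 = 404
So there are 404 ground terms available for substitution.
There is 1 variable to instantiate (u),  occurring in at least one literal, so different choices give different ground instances.
Number of ground instances = 404.

404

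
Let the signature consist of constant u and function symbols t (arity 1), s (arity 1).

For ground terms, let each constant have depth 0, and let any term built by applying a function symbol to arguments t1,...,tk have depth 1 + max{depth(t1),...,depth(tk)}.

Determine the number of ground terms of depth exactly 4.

Count level by level. With function symbols t/1, s/1, the terms of depth ≤ k are the 1 constant together with each function applied to depth-≤(k−1) tuples, so N_k = 1 + N_{k-1} + N_{k-1}.
N_0 = 1
N_1 = 1 + 1 + 1 = 3
N_2 = 1 + 3 + 3 = 7
N_3 = 1 + 7 + 7 = 15
N_4 = 1 + 15 + 15 = 31
Terms of depth exactly 4: N_4 − N_3 = 31 − 15 = 16.

16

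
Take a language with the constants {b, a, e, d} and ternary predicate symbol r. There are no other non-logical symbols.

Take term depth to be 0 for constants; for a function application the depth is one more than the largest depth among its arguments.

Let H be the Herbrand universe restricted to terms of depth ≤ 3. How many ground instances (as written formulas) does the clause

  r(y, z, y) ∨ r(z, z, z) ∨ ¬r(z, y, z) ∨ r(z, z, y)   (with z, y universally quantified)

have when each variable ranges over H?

Ground terms of depth ≤ 3:
  With no function symbols every ground term is a constant, so there are exactly 4 ground terms at every depth bound.
  N_0 = 4
  N_1 = 4
  N_2 = 4
  N_3 = 4
  Explicitly: b, a, e, d.
So there are 4 ground terms available for substitution.
There are 2 variables to instantiate (z, y), each occurring in at least one literal, so different choices give different ground instances.
Number of ground instances = 4^2 = 16.

16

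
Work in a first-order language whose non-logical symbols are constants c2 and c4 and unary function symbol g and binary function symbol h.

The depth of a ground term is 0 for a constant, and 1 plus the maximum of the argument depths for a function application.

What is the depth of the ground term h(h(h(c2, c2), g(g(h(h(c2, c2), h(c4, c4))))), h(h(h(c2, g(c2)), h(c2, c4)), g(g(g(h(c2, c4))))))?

depth(h(c2, c2)) = 1 + max(0, 0) = 1
depth(h(c4, c4)) = 1 + max(0, 0) = 1
depth(h(h(c2, c2), h(c4, c4))) = 1 + max(1, 1) = 2
depth(g(h(h(c2, c2), h(c4, c4)))) = 1 + depth(h(h(c2, c2), h(c4, c4))) = 1 + 2 = 3
depth(g(g(h(h(c2, c2), h(c4, c4))))) = 1 + depth(g(h(h(c2, c2), h(c4, c4)))) = 1 + 3 = 4
depth(h(h(c2, c2), g(g(h(h(c2, c2), h(c4, c4)))))) = 1 + max(1, 4) = 5
depth(g(c2)) = 1 + depth(c2) = 1 + 0 = 1
depth(h(c2, g(c2))) = 1 + max(0, 1) = 2
depth(h(c2, c4)) = 1 + max(0, 0) = 1
depth(h(h(c2, g(c2)), h(c2, c4))) = 1 + max(2, 1) = 3
depth(g(h(c2, c4))) = 1 + depth(h(c2, c4)) = 1 + 1 = 2
depth(g(g(h(c2, c4)))) = 1 + depth(g(h(c2, c4))) = 1 + 2 = 3
depth(g(g(g(h(c2, c4))))) = 1 + depth(g(g(h(c2, c4)))) = 1 + 3 = 4
depth(h(h(h(c2, g(c2)), h(c2, c4)), g(g(g(h(c2, c4)))))) = 1 + max(3, 4) = 5
depth(h(h(h(c2, c2), g(g(h(h(c2, c2), h(c4, c4))))), h(h(h(c2, g(c2)), h(c2, c4)), g(g(g(h(c2, c4))))))) = 1 + max(5, 5) = 6

6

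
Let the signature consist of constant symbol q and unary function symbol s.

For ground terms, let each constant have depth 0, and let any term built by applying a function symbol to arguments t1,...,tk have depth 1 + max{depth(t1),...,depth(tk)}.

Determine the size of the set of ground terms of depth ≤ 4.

5

Count level by level. With function symbols s/1, the terms of depth ≤ k are the 1 constant together with each function applied to depth-≤(k−1) tuples, so N_k = 1 + N_{k-1}.
N_0 = 1
N_1 = 1 + 1 = 2
N_2 = 1 + 2 = 3
N_3 = 1 + 3 = 4
N_4 = 1 + 4 = 5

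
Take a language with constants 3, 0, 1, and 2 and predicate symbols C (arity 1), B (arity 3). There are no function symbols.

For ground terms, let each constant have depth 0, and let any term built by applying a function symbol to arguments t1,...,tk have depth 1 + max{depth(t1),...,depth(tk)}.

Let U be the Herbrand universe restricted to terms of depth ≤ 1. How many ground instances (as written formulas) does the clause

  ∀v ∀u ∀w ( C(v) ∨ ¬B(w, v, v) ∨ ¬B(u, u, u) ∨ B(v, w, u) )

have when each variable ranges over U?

64

Ground terms of depth ≤ 1:
  With no function symbols every ground term is a constant, so there are exactly 4 ground terms at every depth bound.
  N_0 = 4
  N_1 = 4
So there are 4 ground terms available for substitution.
The body mentions every one of the 3 quantified variables; since ground terms form a free algebra, no two substitutions collapse to the same formula.
Number of ground instances = 4^3 = 64.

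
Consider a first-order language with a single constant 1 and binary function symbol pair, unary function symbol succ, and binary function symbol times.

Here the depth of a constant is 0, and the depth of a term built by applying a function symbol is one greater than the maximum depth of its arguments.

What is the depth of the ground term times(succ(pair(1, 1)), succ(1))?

depth(pair(1, 1)) = 1 + max(0, 0) = 1
depth(succ(pair(1, 1))) = 1 + depth(pair(1, 1)) = 1 + 1 = 2
depth(succ(1)) = 1 + depth(1) = 1 + 0 = 1
depth(times(succ(pair(1, 1)), succ(1))) = 1 + max(2, 1) = 3

3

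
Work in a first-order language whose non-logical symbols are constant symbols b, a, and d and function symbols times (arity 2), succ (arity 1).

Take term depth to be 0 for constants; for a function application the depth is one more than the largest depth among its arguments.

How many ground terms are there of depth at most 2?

Write N_k for the number of ground terms of depth ≤ k. A term of depth ≤ k is either a constant or a function symbol applied to arguments of depth ≤ k−1, so N_k = 3 + N_{k-1}^2 + N_{k-1}.
N_0 = 3
N_1 = 3 + 3^2 + 3 = 15
N_2 = 3 + 15^2 + 15 = 243

243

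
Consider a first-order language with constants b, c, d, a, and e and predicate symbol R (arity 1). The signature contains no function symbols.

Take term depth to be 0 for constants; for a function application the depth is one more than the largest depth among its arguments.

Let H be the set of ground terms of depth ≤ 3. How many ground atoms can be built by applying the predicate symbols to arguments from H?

First count ground terms of depth ≤ 3.
With no function symbols every ground term is a constant, so there are exactly 5 ground terms at every depth bound.
N_0 = 5
N_1 = 5
N_2 = 5
N_3 = 5
So |H| = 5.
A ground atom is a predicate applied to a tuple of terms from H, so the count is the sum over predicates of |H|^arity:
  R: 5
Total ground atoms: 5.

5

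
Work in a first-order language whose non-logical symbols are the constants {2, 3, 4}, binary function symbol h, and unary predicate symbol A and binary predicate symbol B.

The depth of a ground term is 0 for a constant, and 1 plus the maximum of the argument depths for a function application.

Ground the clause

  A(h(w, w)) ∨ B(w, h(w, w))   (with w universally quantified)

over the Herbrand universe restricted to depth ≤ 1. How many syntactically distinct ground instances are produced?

Ground terms of depth ≤ 1:
  Count level by level. With function symbols h/2, the terms of depth ≤ k are the 3 constants together with each function applied to depth-≤(k−1) tuples, so N_k = 3 + N_{k-1}^2.
  N_0 = 3
  N_1 = 3 + 3^2 = 12
  Explicitly: 2, 3, 4, h(2, 2), h(2, 3), h(2, 4), h(3, 2), h(3, 3), h(3, 4), h(4, 2), h(4, 3), h(4, 4).
So there are 12 ground terms available for substitution.
The body mentions the single quantified variable w; since ground terms form a free algebra, no two substitutions collapse to the same formula.
Number of ground instances = 12.

12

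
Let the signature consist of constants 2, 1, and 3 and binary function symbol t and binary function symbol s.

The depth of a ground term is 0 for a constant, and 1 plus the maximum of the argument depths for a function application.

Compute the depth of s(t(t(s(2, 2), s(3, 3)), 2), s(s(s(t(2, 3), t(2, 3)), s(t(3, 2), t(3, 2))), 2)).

depth(s(2, 2)) = 1 + max(0, 0) = 1
depth(s(3, 3)) = 1 + max(0, 0) = 1
depth(t(s(2, 2), s(3, 3))) = 1 + max(1, 1) = 2
depth(t(t(s(2, 2), s(3, 3)), 2)) = 1 + max(2, 0) = 3
depth(t(2, 3)) = 1 + max(0, 0) = 1
depth(s(t(2, 3), t(2, 3))) = 1 + max(1, 1) = 2
depth(t(3, 2)) = 1 + max(0, 0) = 1
depth(s(t(3, 2), t(3, 2))) = 1 + max(1, 1) = 2
depth(s(s(t(2, 3), t(2, 3)), s(t(3, 2), t(3, 2)))) = 1 + max(2, 2) = 3
depth(s(s(s(t(2, 3), t(2, 3)), s(t(3, 2), t(3, 2))), 2)) = 1 + max(3, 0) = 4
depth(s(t(t(s(2, 2), s(3, 3)), 2), s(s(s(t(2, 3), t(2, 3)), s(t(3, 2), t(3, 2))), 2))) = 1 + max(3, 4) = 5

5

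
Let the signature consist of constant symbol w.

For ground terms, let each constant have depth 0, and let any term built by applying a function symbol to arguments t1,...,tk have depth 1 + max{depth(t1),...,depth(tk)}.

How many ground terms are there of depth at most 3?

1

With no function symbols every ground term is a constant, so there is exactly 1 ground term at every depth bound.
N_0 = 1
N_1 = 1
N_2 = 1
N_3 = 1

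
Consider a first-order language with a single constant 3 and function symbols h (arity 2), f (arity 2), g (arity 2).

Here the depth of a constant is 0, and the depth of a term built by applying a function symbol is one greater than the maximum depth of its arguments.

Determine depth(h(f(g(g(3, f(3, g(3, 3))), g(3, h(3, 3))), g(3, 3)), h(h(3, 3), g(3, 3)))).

6

depth(g(3, 3)) = 1 + max(0, 0) = 1
depth(f(3, g(3, 3))) = 1 + max(0, 1) = 2
depth(g(3, f(3, g(3, 3)))) = 1 + max(0, 2) = 3
depth(h(3, 3)) = 1 + max(0, 0) = 1
depth(g(3, h(3, 3))) = 1 + max(0, 1) = 2
depth(g(g(3, f(3, g(3, 3))), g(3, h(3, 3)))) = 1 + max(3, 2) = 4
depth(f(g(g(3, f(3, g(3, 3))), g(3, h(3, 3))), g(3, 3))) = 1 + max(4, 1) = 5
depth(h(h(3, 3), g(3, 3))) = 1 + max(1, 1) = 2
depth(h(f(g(g(3, f(3, g(3, 3))), g(3, h(3, 3))), g(3, 3)), h(h(3, 3), g(3, 3)))) = 1 + max(5, 2) = 6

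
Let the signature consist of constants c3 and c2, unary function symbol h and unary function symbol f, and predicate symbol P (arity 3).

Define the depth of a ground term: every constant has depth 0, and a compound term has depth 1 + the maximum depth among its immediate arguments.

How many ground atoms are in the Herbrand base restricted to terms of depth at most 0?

8

First count ground terms of depth ≤ 0.
Let N_k = |{terms of depth ≤ k}|. Then N_0 = 2 and N_k = 2 + N_{k-1} + N_{k-1} for k ≥ 1 (one summand per function symbol, arity giving the exponent).
N_0 = 2
So |H| = 2.
A ground atom is a predicate applied to a tuple of terms from H, so the count is the sum over predicates of |H|^arity:
  P: 2^3 = 8
Total ground atoms: 8.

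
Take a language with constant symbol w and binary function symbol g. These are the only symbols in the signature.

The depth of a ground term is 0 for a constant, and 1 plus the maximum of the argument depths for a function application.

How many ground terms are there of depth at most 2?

5

Count level by level. With function symbols g/2, the terms of depth ≤ k are the 1 constant together with each function applied to depth-≤(k−1) tuples, so N_k = 1 + N_{k-1}^2.
N_0 = 1
N_1 = 1 + 1^2 = 2
N_2 = 1 + 2^2 = 5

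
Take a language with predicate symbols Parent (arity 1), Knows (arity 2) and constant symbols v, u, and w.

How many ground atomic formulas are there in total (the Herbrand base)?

With no function symbols, the Herbrand universe is just the 3 constants.
Ground atoms per predicate: Parent: 3, Knows: 3^2 = 9.
Herbrand base size = 3 + 9 = 12.

12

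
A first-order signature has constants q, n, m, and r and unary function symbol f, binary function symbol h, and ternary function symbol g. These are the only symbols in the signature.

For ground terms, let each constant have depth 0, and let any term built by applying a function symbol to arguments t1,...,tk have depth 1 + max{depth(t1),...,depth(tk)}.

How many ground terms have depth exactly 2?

689220

Write N_k for the number of ground terms of depth ≤ k. A term of depth ≤ k is either a constant or a function symbol applied to arguments of depth ≤ k−1, so N_k = 4 + N_{k-1} + N_{k-1}^2 + N_{k-1}^3.
N_0 = 4
N_1 = 4 + 4 + 4^2 + 4^3 = 88
N_2 = 4 + 88 + 88^2 + 88^3 = 689308
Terms of depth exactly 2: N_2 − N_1 = 689308 − 88 = 689220.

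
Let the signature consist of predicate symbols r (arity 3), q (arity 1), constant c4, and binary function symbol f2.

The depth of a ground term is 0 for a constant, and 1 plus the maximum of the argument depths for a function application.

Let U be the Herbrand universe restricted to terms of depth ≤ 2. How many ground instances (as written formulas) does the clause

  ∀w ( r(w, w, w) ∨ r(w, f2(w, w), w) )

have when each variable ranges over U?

Ground terms of depth ≤ 2:
  Let N_k = |{terms of depth ≤ k}|. Then N_0 = 1 and N_k = 1 + N_{k-1}^2 for k ≥ 1 (one summand per function symbol, arity giving the exponent).
  N_0 = 1
  N_1 = 1 + 1^2 = 2
  N_2 = 1 + 2^2 = 5
  Explicitly: c4, f2(c4, c4), f2(c4, f2(c4, c4)), f2(f2(c4, c4), c4), f2(f2(c4, c4), f2(c4, c4)).
So there are 5 ground terms available for substitution.
There is 1 variable to instantiate (w),  occurring in at least one literal, so different choices give different ground instances.
Number of ground instances = 5.

5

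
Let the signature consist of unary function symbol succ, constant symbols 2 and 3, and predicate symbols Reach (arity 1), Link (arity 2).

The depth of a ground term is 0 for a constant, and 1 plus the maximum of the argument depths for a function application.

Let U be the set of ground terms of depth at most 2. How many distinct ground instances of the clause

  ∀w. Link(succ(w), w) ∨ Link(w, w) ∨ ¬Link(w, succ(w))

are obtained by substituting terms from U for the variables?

6

Ground terms of depth ≤ 2:
  Let N_k count ground terms of depth at most k. Each non-constant term of depth ≤ k is some function symbol applied to depth-≤(k−1) arguments, giving N_k = 2 + N_{k-1}.
  N_0 = 2
  N_1 = 2 + 2 = 4
  N_2 = 2 + 4 = 6
  Explicitly: 2, 3, succ(2), succ(3), succ(succ(2)), succ(succ(3)).
So there are 6 ground terms available for substitution.
There is 1 variable to instantiate (w),  occurring in at least one literal, so different choices give different ground instances.
Number of ground instances = 6.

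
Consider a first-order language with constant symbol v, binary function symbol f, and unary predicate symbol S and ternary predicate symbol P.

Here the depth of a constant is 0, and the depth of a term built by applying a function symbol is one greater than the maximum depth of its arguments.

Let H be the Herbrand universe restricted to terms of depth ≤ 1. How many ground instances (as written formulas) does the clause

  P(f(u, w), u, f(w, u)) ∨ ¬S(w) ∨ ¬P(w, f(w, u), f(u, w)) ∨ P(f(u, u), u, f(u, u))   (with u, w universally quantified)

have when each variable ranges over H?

Ground terms of depth ≤ 1:
  Count level by level. With function symbols f/2, the terms of depth ≤ k are the 1 constant together with each function applied to depth-≤(k−1) tuples, so N_k = 1 + N_{k-1}^2.
  N_0 = 1
  N_1 = 1 + 1^2 = 2
So there are 2 ground terms available for substitution.
The clause has 2 distinct variables (u, w), each appearing in the body. In the free term algebra distinct substitutions yield syntactically distinct ground instances.
Number of ground instances = 2^2 = 4.

4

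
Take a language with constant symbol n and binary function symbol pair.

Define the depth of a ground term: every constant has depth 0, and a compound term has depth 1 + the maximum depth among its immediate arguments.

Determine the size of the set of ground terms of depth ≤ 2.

If N_k denotes the number of depth-≤k ground terms, the 1 constant gives N_0 = 1, and each function symbol of arity r contributes N_{k-1}^r new terms at level k: N_k = 1 + N_{k-1}^2.
N_0 = 1
N_1 = 1 + 1^2 = 2
N_2 = 1 + 2^2 = 5
Explicitly: n, pair(n, n), pair(n, pair(n, n)), pair(pair(n, n), n), pair(pair(n, n), pair(n, n)).

5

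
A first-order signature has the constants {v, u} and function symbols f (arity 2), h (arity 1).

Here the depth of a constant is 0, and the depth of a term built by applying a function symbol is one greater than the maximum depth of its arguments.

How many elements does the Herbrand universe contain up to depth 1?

8

Count level by level. With function symbols f/2, h/1, the terms of depth ≤ k are the 2 constants together with each function applied to depth-≤(k−1) tuples, so N_k = 2 + N_{k-1}^2 + N_{k-1}.
N_0 = 2
N_1 = 2 + 2^2 + 2 = 8
Explicitly: v, u, f(v, v), f(v, u), f(u, v), f(u, u), h(v), h(u).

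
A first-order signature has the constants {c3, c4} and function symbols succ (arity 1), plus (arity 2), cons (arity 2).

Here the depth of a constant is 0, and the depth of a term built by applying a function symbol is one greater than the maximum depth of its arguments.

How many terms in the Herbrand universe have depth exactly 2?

Count level by level. With function symbols succ/1, plus/2, cons/2, the terms of depth ≤ k are the 2 constants together with each function applied to depth-≤(k−1) tuples, so N_k = 2 + N_{k-1} + N_{k-1}^2 + N_{k-1}^2.
N_0 = 2
N_1 = 2 + 2 + 2^2 + 2^2 = 12
N_2 = 2 + 12 + 12^2 + 12^2 = 302
Terms of depth exactly 2: N_2 − N_1 = 302 − 12 = 290.

290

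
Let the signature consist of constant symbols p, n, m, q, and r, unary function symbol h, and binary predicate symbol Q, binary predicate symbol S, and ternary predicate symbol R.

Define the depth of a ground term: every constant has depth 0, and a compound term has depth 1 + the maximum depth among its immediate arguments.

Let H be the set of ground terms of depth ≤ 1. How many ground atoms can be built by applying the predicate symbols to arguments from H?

First count ground terms of depth ≤ 1.
If N_k denotes the number of depth-≤k ground terms, the 5 constants give N_0 = 5, and each function symbol of arity r contributes N_{k-1}^r new terms at level k: N_k = 5 + N_{k-1}.
N_0 = 5
N_1 = 5 + 5 = 10
So |H| = 10.
For each predicate symbol, the number of ground atoms is |H| raised to its arity; summing:
  Q: 10^2 = 100;  S: 10^2 = 100;  R: 10^3 = 1000
Total ground atoms: 100 + 100 + 1000 = 1200.

1200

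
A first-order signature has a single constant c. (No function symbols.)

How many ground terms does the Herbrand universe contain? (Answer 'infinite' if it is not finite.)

1

There are no function symbols, so the only ground term is the single constant.
The Herbrand universe is {c}, finite with 1 element.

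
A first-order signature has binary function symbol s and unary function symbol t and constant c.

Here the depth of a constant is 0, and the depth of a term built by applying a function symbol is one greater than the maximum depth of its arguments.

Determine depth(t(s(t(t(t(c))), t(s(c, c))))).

5

depth(t(c)) = 1 + depth(c) = 1 + 0 = 1
depth(t(t(c))) = 1 + depth(t(c)) = 1 + 1 = 2
depth(t(t(t(c)))) = 1 + depth(t(t(c))) = 1 + 2 = 3
depth(s(c, c)) = 1 + max(0, 0) = 1
depth(t(s(c, c))) = 1 + depth(s(c, c)) = 1 + 1 = 2
depth(s(t(t(t(c))), t(s(c, c)))) = 1 + max(3, 2) = 4
depth(t(s(t(t(t(c))), t(s(c, c))))) = 1 + depth(s(t(t(t(c))), t(s(c, c)))) = 1 + 4 = 5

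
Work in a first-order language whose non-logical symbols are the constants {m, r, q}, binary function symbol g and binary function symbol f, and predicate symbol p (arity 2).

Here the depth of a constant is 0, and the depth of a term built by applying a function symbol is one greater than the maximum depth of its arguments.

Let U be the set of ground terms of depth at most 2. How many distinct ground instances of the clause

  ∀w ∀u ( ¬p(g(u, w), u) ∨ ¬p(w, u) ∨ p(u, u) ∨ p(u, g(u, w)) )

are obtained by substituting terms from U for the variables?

Ground terms of depth ≤ 2:
  Let N_k = |{terms of depth ≤ k}|. Then N_0 = 3 and N_k = 3 + N_{k-1}^2 + N_{k-1}^2 for k ≥ 1 (one summand per function symbol, arity giving the exponent).
  N_0 = 3
  N_1 = 3 + 3^2 + 3^2 = 21
  N_2 = 3 + 21^2 + 21^2 = 885
So there are 885 ground terms available for substitution.
There are 2 variables to instantiate (w, u), each occurring in at least one literal, so different choices give different ground instances.
Number of ground instances = 885^2 = 783225.

783225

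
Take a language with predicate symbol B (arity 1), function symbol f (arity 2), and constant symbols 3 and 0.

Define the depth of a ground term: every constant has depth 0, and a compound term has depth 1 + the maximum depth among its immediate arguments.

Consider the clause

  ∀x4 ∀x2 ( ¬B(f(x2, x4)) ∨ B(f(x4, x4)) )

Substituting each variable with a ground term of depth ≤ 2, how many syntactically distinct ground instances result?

1444

Ground terms of depth ≤ 2:
  Let N_k = |{terms of depth ≤ k}|. Then N_0 = 2 and N_k = 2 + N_{k-1}^2 for k ≥ 1 (one summand per function symbol, arity giving the exponent).
  N_0 = 2
  N_1 = 2 + 2^2 = 6
  N_2 = 2 + 6^2 = 38
So there are 38 ground terms available for substitution.
The body mentions every one of the 2 quantified variables; since ground terms form a free algebra, no two substitutions collapse to the same formula.
Number of ground instances = 38^2 = 1444.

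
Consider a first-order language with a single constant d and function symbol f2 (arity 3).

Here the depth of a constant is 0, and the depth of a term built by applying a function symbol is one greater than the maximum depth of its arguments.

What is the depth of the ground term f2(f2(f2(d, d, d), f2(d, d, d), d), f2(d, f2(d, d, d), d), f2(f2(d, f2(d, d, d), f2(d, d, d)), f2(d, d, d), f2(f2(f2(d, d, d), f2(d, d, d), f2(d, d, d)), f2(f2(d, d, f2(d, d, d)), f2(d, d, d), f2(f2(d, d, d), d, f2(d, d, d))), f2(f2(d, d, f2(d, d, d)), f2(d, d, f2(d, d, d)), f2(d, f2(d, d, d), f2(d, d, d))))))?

6

depth(f2(d, d, d)) = 1 + max(0, 0, 0) = 1
depth(f2(f2(d, d, d), f2(d, d, d), d)) = 1 + max(1, 1, 0) = 2
depth(f2(d, f2(d, d, d), d)) = 1 + max(0, 1, 0) = 2
depth(f2(d, f2(d, d, d), f2(d, d, d))) = 1 + max(0, 1, 1) = 2
depth(f2(f2(d, d, d), f2(d, d, d), f2(d, d, d))) = 1 + max(1, 1, 1) = 2
depth(f2(d, d, f2(d, d, d))) = 1 + max(0, 0, 1) = 2
depth(f2(f2(d, d, d), d, f2(d, d, d))) = 1 + max(1, 0, 1) = 2
depth(f2(f2(d, d, f2(d, d, d)), f2(d, d, d), f2(f2(d, d, d), d, f2(d, d, d)))) = 1 + max(2, 1, 2) = 3
depth(f2(f2(d, d, f2(d, d, d)), f2(d, d, f2(d, d, d)), f2(d, f2(d, d, d), f2(d, d, d)))) = 1 + max(2, 2, 2) = 3
depth(f2(f2(f2(d, d, d), f2(d, d, d), f2(d, d, d)), f2(f2(d, d, f2(d, d, d)), f2(d, d, d), f2(f2(d, d, d), d, f2(d, d, d))), f2(f2(d, d, f2(d, d, d)), f2(d, d, f2(d, d, d)), f2(d, f2(d, d, d), f2(d, d, d))))) = 1 + max(2, 3, 3) = 4
depth(f2(f2(d, f2(d, d, d), f2(d, d, d)), f2(d, d, d), f2(f2(f2(d, d, d), f2(d, d, d), f2(d, d, d)), f2(f2(d, d, f2(d, d, d)), f2(d, d, d), f2(f2(d, d, d), d, f2(d, d, d))), f2(f2(d, d, f2(d, d, d)), f2(d, d, f2(d, d, d)), f2(d, f2(d, d, d), f2(d, d, d)))))) = 1 + max(2, 1, 4) = 5
depth(f2(f2(f2(d, d, d), f2(d, d, d), d), f2(d, f2(d, d, d), d), f2(f2(d, f2(d, d, d), f2(d, d, d)), f2(d, d, d), f2(f2(f2(d, d, d), f2(d, d, d), f2(d, d, d)), f2(f2(d, d, f2(d, d, d)), f2(d, d, d), f2(f2(d, d, d), d, f2(d, d, d))), f2(f2(d, d, f2(d, d, d)), f2(d, d, f2(d, d, d)), f2(d, f2(d, d, d), f2(d, d, d))))))) = 1 + max(2, 2, 5) = 6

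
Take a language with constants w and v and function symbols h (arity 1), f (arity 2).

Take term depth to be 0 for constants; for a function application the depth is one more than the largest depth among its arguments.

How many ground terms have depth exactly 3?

5478

Count level by level. With function symbols h/1, f/2, the terms of depth ≤ k are the 2 constants together with each function applied to depth-≤(k−1) tuples, so N_k = 2 + N_{k-1} + N_{k-1}^2.
N_0 = 2
N_1 = 2 + 2 + 2^2 = 8
N_2 = 2 + 8 + 8^2 = 74
N_3 = 2 + 74 + 74^2 = 5552
Terms of depth exactly 3: N_3 − N_2 = 5552 − 74 = 5478.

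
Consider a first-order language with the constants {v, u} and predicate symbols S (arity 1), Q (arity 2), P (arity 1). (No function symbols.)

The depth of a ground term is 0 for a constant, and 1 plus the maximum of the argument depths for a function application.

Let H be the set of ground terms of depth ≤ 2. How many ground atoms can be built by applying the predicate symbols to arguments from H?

First count ground terms of depth ≤ 2.
With no function symbols every ground term is a constant, so there are exactly 2 ground terms at every depth bound.
N_0 = 2
N_1 = 2
N_2 = 2
Explicitly: v, u.
So |H| = 2.
Ground atoms are formed by filling each argument slot of a predicate with a term from H, so an r-ary predicate gives |H|^r atoms:
  S: 2;  Q: 2^2 = 4;  P: 2
Total ground atoms: 2 + 4 + 2 = 8.

8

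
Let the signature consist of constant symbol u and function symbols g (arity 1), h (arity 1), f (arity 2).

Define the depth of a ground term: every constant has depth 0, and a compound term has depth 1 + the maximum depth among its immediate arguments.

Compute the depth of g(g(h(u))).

depth(h(u)) = 1 + depth(u) = 1 + 0 = 1
depth(g(h(u))) = 1 + depth(h(u)) = 1 + 1 = 2
depth(g(g(h(u)))) = 1 + depth(g(h(u))) = 1 + 2 = 3

3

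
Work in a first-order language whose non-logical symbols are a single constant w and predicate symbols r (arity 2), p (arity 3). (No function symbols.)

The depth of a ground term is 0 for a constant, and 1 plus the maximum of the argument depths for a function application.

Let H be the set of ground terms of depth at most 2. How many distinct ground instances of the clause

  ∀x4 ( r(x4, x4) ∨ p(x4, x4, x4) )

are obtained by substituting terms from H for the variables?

1

Ground terms of depth ≤ 2:
  With no function symbols every ground term is a constant, so there is exactly 1 ground term at every depth bound.
  N_0 = 1
  N_1 = 1
  N_2 = 1
So there is exactly 1 ground term available for substitution.
The clause has 1 distinct variable (x4), which appears in the body. In the free term algebra distinct substitutions yield syntactically distinct ground instances.
Number of ground instances = 1.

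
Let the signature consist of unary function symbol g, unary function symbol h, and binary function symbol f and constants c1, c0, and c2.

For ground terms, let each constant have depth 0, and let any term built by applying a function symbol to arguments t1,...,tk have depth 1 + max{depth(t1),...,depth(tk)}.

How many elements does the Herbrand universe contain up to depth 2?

If N_k denotes the number of depth-≤k ground terms, the 3 constants give N_0 = 3, and each function symbol of arity r contributes N_{k-1}^r new terms at level k: N_k = 3 + N_{k-1} + N_{k-1} + N_{k-1}^2.
N_0 = 3
N_1 = 3 + 3 + 3 + 3^2 = 18
N_2 = 3 + 18 + 18 + 18^2 = 363

363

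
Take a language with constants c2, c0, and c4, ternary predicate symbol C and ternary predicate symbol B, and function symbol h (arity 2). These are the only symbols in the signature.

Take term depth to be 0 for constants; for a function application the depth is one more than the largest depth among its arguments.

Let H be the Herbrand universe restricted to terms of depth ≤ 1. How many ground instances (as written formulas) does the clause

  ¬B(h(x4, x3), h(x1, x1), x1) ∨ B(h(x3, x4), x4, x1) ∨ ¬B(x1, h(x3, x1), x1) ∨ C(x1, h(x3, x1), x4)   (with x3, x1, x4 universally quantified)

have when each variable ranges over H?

1728

Ground terms of depth ≤ 1:
  Let N_k count ground terms of depth at most k. Each non-constant term of depth ≤ k is some function symbol applied to depth-≤(k−1) arguments, giving N_k = 3 + N_{k-1}^2.
  N_0 = 3
  N_1 = 3 + 3^2 = 12
So there are 12 ground terms available for substitution.
Each of x3, x1, x4 ranges independently over the available ground terms, and distinct assignments produce distinct instances.
Number of ground instances = 12^3 = 1728.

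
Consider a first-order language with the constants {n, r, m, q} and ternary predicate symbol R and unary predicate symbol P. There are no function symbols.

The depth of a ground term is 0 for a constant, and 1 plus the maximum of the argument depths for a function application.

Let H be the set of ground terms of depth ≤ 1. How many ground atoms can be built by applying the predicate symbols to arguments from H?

First count ground terms of depth ≤ 1.
With no function symbols every ground term is a constant, so there are exactly 4 ground terms at every depth bound.
N_0 = 4
N_1 = 4
So |H| = 4.
A ground atom is a predicate applied to a tuple of terms from H, so the count is the sum over predicates of |H|^arity:
  R: 4^3 = 64;  P: 4
Total ground atoms: 64 + 4 = 68.

68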